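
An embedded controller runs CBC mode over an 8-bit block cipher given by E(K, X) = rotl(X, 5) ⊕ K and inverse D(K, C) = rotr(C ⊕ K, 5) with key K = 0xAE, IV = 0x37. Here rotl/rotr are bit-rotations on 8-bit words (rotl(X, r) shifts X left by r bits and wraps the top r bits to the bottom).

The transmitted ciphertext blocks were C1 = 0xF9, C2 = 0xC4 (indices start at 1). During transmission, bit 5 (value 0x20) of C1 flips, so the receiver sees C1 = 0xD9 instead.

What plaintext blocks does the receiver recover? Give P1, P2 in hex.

P1 = 0x8C, P2 = 0x8A

CBC decryption: P_i = D(K, C_i) ⊕ C_{i−1}, with C_{0} = IV.
Only C1 changed, to 0xD9. In CBC, a change in C_i garbles P_i and flips the same bit in P_{i+1}. Decrypting the received ciphertext:
P1: D(K, 0xD9) = 0xBB; 0xBB ⊕ 0x37 = 0x8C.
P2: D(K, 0xC4) = 0x53; 0x53 ⊕ 0xD9 = 0x8A.
Blocks that differ from the original plaintext: P1, P2.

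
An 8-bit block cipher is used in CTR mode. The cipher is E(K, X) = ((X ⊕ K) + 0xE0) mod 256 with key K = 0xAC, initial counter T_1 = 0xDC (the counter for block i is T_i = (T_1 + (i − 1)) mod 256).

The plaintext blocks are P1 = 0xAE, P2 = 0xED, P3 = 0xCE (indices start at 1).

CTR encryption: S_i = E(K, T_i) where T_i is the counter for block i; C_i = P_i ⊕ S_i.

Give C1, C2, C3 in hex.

C1 = 0xFE, C2 = 0xBC, C3 = 0x9C

C1: T = 0xDC, S = E(K, T) = 0x50; 0xAE ⊕ 0x50 = 0xFE.
C2: T = 0xDD, S = E(K, T) = 0x51; 0xED ⊕ 0x51 = 0xBC.
C3: T = 0xDE, S = E(K, T) = 0x52; 0xCE ⊕ 0x52 = 0x9C.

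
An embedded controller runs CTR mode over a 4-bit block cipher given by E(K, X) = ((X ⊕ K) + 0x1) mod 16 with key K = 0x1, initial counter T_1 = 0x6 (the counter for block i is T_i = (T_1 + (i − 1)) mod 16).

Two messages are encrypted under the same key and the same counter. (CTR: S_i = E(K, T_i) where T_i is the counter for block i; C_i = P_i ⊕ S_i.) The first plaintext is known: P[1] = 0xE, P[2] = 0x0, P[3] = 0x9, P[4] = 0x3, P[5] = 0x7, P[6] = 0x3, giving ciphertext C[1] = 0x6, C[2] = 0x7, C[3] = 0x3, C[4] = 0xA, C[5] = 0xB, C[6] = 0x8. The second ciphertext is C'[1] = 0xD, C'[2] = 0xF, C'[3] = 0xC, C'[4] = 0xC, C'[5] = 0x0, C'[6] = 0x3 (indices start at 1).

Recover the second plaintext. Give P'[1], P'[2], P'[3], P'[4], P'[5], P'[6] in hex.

P'[1] = 0x5, P'[2] = 0x8, P'[3] = 0x6, P'[4] = 0x5, P'[5] = 0xC, P'[6] = 0x8

In CTR with a reused counter, both messages share the same keystream S_i, so C_i ⊕ C'_i = P_i ⊕ P'_i and thus P'_i = P_i ⊕ C_i ⊕ C'_i.
P'[1]: 0xE ⊕ 0x6 ⊕ 0xD = 0x5.
P'[2]: 0x0 ⊕ 0x7 ⊕ 0xF = 0x8.
P'[3]: 0x9 ⊕ 0x3 ⊕ 0xC = 0x6.
P'[4]: 0x3 ⊕ 0xA ⊕ 0xC = 0x5.
P'[5]: 0x7 ⊕ 0xB ⊕ 0x0 = 0xC.
P'[6]: 0x3 ⊕ 0x8 ⊕ 0x3 = 0x8.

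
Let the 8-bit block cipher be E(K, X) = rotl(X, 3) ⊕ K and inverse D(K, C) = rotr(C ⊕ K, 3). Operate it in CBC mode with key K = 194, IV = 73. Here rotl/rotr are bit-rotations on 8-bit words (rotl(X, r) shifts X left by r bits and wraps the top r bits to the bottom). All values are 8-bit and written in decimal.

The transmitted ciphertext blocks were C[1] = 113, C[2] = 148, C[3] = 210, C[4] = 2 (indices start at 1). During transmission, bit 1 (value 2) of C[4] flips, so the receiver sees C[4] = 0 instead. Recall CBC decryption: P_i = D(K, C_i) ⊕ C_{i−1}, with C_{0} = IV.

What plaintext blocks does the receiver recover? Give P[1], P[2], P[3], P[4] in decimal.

P[1] = 63, P[2] = 187, P[3] = 150, P[4] = 138

Only C[4] changed, to 0. In CBC, a change in C_i garbles P_i and flips the same bit in P_{i+1}. Decrypting the received ciphertext:
P[1]: D(K, 113) = 118; 118 ⊕ 73 = 63.
P[2]: D(K, 148) = 202; 202 ⊕ 113 = 187.
P[3]: D(K, 210) = 2; 2 ⊕ 148 = 150.
P[4]: D(K, 0) = 88; 88 ⊕ 210 = 138.
Blocks that differ from the original plaintext: P[4].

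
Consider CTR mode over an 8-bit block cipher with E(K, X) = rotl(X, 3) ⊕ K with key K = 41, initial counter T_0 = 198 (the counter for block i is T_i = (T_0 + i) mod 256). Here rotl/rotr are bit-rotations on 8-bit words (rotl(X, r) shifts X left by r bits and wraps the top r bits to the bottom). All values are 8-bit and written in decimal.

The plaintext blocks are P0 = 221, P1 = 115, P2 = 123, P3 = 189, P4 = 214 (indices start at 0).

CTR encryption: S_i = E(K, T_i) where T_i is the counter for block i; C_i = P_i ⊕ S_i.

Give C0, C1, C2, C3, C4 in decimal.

C0 = 194, C1 = 100, C2 = 20, C3 = 218, C4 = 169

C0: T = 198, S = E(K, T) = 31; 221 ⊕ 31 = 194.
C1: T = 199, S = E(K, T) = 23; 115 ⊕ 23 = 100.
C2: T = 200, S = E(K, T) = 111; 123 ⊕ 111 = 20.
C3: T = 201, S = E(K, T) = 103; 189 ⊕ 103 = 218.
C4: T = 202, S = E(K, T) = 127; 214 ⊕ 127 = 169.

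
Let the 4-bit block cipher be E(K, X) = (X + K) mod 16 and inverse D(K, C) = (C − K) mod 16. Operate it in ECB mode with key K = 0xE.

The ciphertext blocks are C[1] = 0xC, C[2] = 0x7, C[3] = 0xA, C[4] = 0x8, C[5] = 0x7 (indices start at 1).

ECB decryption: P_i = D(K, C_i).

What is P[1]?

P[1] = 0xE

P[1]: D(K, 0xC) = 0xE.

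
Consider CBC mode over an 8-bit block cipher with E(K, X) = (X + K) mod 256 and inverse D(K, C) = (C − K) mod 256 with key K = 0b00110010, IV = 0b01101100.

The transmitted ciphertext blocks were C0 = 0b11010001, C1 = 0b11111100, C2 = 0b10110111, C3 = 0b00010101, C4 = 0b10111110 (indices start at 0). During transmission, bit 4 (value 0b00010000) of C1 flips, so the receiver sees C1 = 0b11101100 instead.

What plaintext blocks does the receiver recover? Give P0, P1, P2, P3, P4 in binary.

P0 = 0b11110011, P1 = 0b01101011, P2 = 0b01101001, P3 = 0b01010100, P4 = 0b10011001

CBC decryption: P_i = D(K, C_i) ⊕ C_{i−1}, with C_{−1} = IV.
Only C1 changed, to 0b11101100. In CBC, a change in C_i garbles P_i and flips the same bit in P_{i+1}. Decrypting the received ciphertext:
P0: D(K, 0b11010001) = 0b10011111; 0b10011111 ⊕ 0b01101100 = 0b11110011.
P1: D(K, 0b11101100) = 0b10111010; 0b10111010 ⊕ 0b11010001 = 0b01101011.
P2: D(K, 0b10110111) = 0b10000101; 0b10000101 ⊕ 0b11101100 = 0b01101001.
P3: D(K, 0b00010101) = 0b11100011; 0b11100011 ⊕ 0b10110111 = 0b01010100.
P4: D(K, 0b10111110) = 0b10001100; 0b10001100 ⊕ 0b00010101 = 0b10011001.
Blocks that differ from the original plaintext: P1, P2.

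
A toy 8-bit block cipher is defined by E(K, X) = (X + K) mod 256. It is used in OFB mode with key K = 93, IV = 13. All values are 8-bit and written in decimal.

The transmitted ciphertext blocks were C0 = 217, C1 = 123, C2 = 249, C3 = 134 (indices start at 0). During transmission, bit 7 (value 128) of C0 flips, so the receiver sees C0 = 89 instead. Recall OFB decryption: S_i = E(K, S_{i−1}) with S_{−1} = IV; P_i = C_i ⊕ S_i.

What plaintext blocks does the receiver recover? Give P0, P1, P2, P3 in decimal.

P0 = 51, P1 = 188, P2 = 221, P3 = 7

Only C0 changed, to 89. In OFB, a change in C_i flips the same bit in P_i only; the keystream is unaffected. Decrypting the received ciphertext:
P0: S = E(K, 13) = 106; 89 ⊕ 106 = 51.
P1: S = E(K, 106) = 199; 123 ⊕ 199 = 188.
P2: S = E(K, 199) = 36; 249 ⊕ 36 = 221.
P3: S = E(K, 36) = 129; 134 ⊕ 129 = 7.
Blocks that differ from the original plaintext: P0.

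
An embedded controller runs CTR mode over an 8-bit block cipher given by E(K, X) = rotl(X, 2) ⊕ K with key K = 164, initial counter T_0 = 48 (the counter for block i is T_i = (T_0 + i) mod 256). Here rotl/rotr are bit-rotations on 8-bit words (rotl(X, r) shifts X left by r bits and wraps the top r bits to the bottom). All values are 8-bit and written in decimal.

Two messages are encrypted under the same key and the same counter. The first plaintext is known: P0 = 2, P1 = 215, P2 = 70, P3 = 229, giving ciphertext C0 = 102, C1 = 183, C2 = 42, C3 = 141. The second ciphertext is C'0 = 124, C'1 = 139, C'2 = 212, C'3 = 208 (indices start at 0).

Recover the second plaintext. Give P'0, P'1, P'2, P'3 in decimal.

P'0 = 24, P'1 = 235, P'2 = 184, P'3 = 184

In CTR with a reused counter, both messages share the same keystream S_i, so C_i ⊕ C'_i = P_i ⊕ P'_i and thus P'_i = P_i ⊕ C_i ⊕ C'_i.
P'0: 2 ⊕ 102 ⊕ 124 = 24.
P'1: 215 ⊕ 183 ⊕ 139 = 235.
P'2: 70 ⊕ 42 ⊕ 212 = 184.
P'3: 229 ⊕ 141 ⊕ 208 = 184.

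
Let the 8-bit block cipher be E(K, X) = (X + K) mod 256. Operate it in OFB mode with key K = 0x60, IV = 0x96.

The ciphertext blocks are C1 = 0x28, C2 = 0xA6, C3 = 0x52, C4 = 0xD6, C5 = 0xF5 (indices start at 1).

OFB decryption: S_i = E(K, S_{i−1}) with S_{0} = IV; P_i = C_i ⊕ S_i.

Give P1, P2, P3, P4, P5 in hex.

P1 = 0xDE, P2 = 0xF0, P3 = 0xE4, P4 = 0xC0, P5 = 0x83

P1: S = E(K, 0x96) = 0xF6; 0x28 ⊕ 0xF6 = 0xDE.
P2: S = E(K, 0xF6) = 0x56; 0xA6 ⊕ 0x56 = 0xF0.
P3: S = E(K, 0x56) = 0xB6; 0x52 ⊕ 0xB6 = 0xE4.
P4: S = E(K, 0xB6) = 0x16; 0xD6 ⊕ 0x16 = 0xC0.
P5: S = E(K, 0x16) = 0x76; 0xF5 ⊕ 0x76 = 0x83.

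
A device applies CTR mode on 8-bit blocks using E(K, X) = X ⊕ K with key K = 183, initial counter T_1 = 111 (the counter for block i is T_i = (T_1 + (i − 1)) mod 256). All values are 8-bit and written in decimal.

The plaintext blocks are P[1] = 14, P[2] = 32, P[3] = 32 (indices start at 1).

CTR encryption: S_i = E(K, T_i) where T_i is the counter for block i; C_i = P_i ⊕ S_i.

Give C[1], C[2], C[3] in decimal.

C[1] = 214, C[2] = 231, C[3] = 230

C[1]: T = 111, S = E(K, T) = 216; 14 ⊕ 216 = 214.
C[2]: T = 112, S = E(K, T) = 199; 32 ⊕ 199 = 231.
C[3]: T = 113, S = E(K, T) = 198; 32 ⊕ 198 = 230.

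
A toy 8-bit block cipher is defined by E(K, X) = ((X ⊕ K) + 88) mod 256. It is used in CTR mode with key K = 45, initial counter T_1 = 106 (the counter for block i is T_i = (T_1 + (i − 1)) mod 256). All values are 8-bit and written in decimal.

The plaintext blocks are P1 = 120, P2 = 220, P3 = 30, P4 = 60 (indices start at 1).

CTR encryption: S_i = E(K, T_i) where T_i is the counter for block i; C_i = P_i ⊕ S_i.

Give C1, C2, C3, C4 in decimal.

C1 = 231, C2 = 66, C3 = 135, C4 = 164

C1: T = 106, S = E(K, T) = 159; 120 ⊕ 159 = 231.
C2: T = 107, S = E(K, T) = 158; 220 ⊕ 158 = 66.
C3: T = 108, S = E(K, T) = 153; 30 ⊕ 153 = 135.
C4: T = 109, S = E(K, T) = 152; 60 ⊕ 152 = 164.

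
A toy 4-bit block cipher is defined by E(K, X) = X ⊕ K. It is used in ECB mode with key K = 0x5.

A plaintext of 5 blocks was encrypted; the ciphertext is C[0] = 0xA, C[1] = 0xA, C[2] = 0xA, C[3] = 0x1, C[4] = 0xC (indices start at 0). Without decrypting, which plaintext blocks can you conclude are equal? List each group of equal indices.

P[0] = P[1] = P[2]

ECB encrypts each block independently with the same key, so equal ciphertext blocks imply equal plaintext blocks.
C[0] = C[1] = C[2] = 0xA, so P[0] = P[1] = P[2].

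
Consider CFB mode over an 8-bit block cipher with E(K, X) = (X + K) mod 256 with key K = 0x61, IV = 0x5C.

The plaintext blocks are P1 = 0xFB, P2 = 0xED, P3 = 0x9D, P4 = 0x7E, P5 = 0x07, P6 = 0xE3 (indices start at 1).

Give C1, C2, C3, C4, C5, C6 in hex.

C1 = 0x46, C2 = 0x4A, C3 = 0x36, C4 = 0xE9, C5 = 0x4D, C6 = 0x4D

CFB encryption: C_i = P_i ⊕ E(K, C_{i−1}), with C_{0} = IV.
C1: E(K, 0x5C) = 0xBD; 0xFB ⊕ 0xBD = 0x46.
C2: E(K, 0x46) = 0xA7; 0xED ⊕ 0xA7 = 0x4A.
C3: E(K, 0x4A) = 0xAB; 0x9D ⊕ 0xAB = 0x36.
C4: E(K, 0x36) = 0x97; 0x7E ⊕ 0x97 = 0xE9.
C5: E(K, 0xE9) = 0x4A; 0x07 ⊕ 0x4A = 0x4D.
C6: E(K, 0x4D) = 0xAE; 0xE3 ⊕ 0xAE = 0x4D.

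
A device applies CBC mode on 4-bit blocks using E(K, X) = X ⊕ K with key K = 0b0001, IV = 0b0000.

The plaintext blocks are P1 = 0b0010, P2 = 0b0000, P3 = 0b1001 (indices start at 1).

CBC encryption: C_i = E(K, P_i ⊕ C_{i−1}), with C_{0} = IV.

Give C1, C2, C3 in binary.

C1 = 0b0011, C2 = 0b0010, C3 = 0b1010

C1: P1 ⊕ 0b0000 = 0b0010; E(K, 0b0010) = 0b0011.
C2: P2 ⊕ 0b0011 = 0b0011; E(K, 0b0011) = 0b0010.
C3: P3 ⊕ 0b0010 = 0b1011; E(K, 0b1011) = 0b1010.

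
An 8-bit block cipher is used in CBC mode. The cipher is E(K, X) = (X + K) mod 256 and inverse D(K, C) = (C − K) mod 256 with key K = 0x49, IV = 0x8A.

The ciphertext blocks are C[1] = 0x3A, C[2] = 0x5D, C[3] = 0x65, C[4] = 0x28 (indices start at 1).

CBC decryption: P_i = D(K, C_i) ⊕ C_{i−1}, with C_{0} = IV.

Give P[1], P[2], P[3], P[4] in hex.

P[1] = 0x7B, P[2] = 0x2E, P[3] = 0x41, P[4] = 0xBA

P[1]: D(K, 0x3A) = 0xF1; 0xF1 ⊕ 0x8A = 0x7B.
P[2]: D(K, 0x5D) = 0x14; 0x14 ⊕ 0x3A = 0x2E.
P[3]: D(K, 0x65) = 0x1C; 0x1C ⊕ 0x5D = 0x41.
P[4]: D(K, 0x28) = 0xDF; 0xDF ⊕ 0x65 = 0xBA.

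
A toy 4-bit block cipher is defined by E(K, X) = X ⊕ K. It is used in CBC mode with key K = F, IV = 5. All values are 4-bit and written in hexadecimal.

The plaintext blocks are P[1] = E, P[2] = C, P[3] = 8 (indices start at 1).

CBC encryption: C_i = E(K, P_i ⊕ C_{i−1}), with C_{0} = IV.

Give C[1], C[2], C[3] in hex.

C[1]: P[1] ⊕ 5 = B; E(K, B) = 4.
C[2]: P[2] ⊕ 4 = 8; E(K, 8) = 7.
C[3]: P[3] ⊕ 7 = F; E(K, F) = 0.

C[1] = 4, C[2] = 7, C[3] = 0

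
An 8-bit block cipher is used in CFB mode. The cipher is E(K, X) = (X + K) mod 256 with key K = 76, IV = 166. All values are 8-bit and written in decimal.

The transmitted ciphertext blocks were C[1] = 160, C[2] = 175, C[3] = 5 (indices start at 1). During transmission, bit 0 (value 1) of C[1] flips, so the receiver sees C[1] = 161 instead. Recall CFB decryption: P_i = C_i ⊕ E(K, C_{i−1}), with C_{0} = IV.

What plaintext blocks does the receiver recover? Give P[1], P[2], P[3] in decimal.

Only C[1] changed, to 161. In CFB, a change in C_i flips the same bit in P_i and garbles P_{i+1}. Decrypting the received ciphertext:
P[1]: E(K, 166) = 242; 161 ⊕ 242 = 83.
P[2]: E(K, 161) = 237; 175 ⊕ 237 = 66.
P[3]: E(K, 175) = 251; 5 ⊕ 251 = 254.
Blocks that differ from the original plaintext: P[1], P[2].

P[1] = 83, P[2] = 66, P[3] = 254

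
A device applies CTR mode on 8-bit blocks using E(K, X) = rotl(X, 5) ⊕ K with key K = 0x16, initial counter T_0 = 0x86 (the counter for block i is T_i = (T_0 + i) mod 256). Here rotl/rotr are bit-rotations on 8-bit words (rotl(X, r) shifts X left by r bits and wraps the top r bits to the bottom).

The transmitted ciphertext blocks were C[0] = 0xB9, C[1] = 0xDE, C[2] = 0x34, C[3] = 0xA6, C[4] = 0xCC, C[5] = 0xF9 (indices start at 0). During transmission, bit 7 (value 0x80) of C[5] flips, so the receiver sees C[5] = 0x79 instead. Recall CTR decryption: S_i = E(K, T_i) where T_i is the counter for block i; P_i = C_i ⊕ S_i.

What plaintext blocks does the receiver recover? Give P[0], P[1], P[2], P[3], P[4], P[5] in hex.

Only C[5] changed, to 0x79. In CTR, a change in C_i flips the same bit in P_i only; the keystream is unaffected. Decrypting the received ciphertext:
P[0]: T = 0x86, S = E(K, T) = 0xC6; 0xB9 ⊕ 0xC6 = 0x7F.
P[1]: T = 0x87, S = E(K, T) = 0xE6; 0xDE ⊕ 0xE6 = 0x38.
P[2]: T = 0x88, S = E(K, T) = 0x07; 0x34 ⊕ 0x07 = 0x33.
P[3]: T = 0x89, S = E(K, T) = 0x27; 0xA6 ⊕ 0x27 = 0x81.
P[4]: T = 0x8A, S = E(K, T) = 0x47; 0xCC ⊕ 0x47 = 0x8B.
P[5]: T = 0x8B, S = E(K, T) = 0x67; 0x79 ⊕ 0x67 = 0x1E.
Blocks that differ from the original plaintext: P[5].

P[0] = 0x7F, P[1] = 0x38, P[2] = 0x33, P[3] = 0x81, P[4] = 0x8B, P[5] = 0x1E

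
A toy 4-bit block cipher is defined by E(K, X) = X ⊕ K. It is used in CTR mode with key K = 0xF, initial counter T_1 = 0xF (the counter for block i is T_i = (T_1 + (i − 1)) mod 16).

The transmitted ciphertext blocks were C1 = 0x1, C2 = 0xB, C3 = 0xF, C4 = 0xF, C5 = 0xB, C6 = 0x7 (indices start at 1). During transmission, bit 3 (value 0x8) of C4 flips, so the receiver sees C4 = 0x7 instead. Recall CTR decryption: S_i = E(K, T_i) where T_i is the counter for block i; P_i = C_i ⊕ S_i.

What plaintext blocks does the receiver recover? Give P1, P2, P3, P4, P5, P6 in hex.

P1 = 0x1, P2 = 0x4, P3 = 0x1, P4 = 0xA, P5 = 0x7, P6 = 0xC

Only C4 changed, to 0x7. In CTR, a change in C_i flips the same bit in P_i only; the keystream is unaffected. Decrypting the received ciphertext:
P1: T = 0xF, S = E(K, T) = 0x0; 0x1 ⊕ 0x0 = 0x1.
P2: T = 0x0, S = E(K, T) = 0xF; 0xB ⊕ 0xF = 0x4.
P3: T = 0x1, S = E(K, T) = 0xE; 0xF ⊕ 0xE = 0x1.
P4: T = 0x2, S = E(K, T) = 0xD; 0x7 ⊕ 0xD = 0xA.
P5: T = 0x3, S = E(K, T) = 0xC; 0xB ⊕ 0xC = 0x7.
P6: T = 0x4, S = E(K, T) = 0xB; 0x7 ⊕ 0xB = 0xC.
Blocks that differ from the original plaintext: P4.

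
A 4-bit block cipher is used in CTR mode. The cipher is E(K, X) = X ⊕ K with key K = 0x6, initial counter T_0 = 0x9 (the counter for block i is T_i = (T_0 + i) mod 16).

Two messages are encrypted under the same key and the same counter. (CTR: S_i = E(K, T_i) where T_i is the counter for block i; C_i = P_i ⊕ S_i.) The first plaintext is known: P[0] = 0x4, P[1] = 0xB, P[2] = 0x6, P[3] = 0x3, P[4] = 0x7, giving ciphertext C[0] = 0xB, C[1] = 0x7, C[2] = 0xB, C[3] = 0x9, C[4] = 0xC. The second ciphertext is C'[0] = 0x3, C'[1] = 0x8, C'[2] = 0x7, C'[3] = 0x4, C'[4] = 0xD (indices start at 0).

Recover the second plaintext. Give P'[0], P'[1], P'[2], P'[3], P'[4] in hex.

In CTR with a reused counter, both messages share the same keystream S_i, so C_i ⊕ C'_i = P_i ⊕ P'_i and thus P'_i = P_i ⊕ C_i ⊕ C'_i.
P'[0]: 0x4 ⊕ 0xB ⊕ 0x3 = 0xC.
P'[1]: 0xB ⊕ 0x7 ⊕ 0x8 = 0x4.
P'[2]: 0x6 ⊕ 0xB ⊕ 0x7 = 0xA.
P'[3]: 0x3 ⊕ 0x9 ⊕ 0x4 = 0xE.
P'[4]: 0x7 ⊕ 0xC ⊕ 0xD = 0x6.

P'[0] = 0xC, P'[1] = 0x4, P'[2] = 0xA, P'[3] = 0xE, P'[4] = 0x6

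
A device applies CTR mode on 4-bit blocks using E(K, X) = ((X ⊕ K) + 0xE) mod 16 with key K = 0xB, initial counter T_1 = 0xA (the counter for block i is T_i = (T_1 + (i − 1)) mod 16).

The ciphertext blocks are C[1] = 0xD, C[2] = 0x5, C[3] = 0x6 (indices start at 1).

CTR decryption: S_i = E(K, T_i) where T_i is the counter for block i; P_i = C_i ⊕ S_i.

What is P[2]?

P[2]: T = 0xB, S = E(K, T) = 0xE; 0x5 ⊕ 0xE = 0xB.

P[2] = 0xB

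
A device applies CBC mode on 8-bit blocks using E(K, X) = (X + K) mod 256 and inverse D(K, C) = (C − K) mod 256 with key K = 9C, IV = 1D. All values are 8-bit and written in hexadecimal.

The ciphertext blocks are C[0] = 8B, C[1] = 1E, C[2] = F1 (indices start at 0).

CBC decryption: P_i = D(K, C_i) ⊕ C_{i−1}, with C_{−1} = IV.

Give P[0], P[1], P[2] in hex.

P[0] = F2, P[1] = 09, P[2] = 4B

P[0]: D(K, 8B) = EF; EF ⊕ 1D = F2.
P[1]: D(K, 1E) = 82; 82 ⊕ 8B = 09.
P[2]: D(K, F1) = 55; 55 ⊕ 1E = 4B.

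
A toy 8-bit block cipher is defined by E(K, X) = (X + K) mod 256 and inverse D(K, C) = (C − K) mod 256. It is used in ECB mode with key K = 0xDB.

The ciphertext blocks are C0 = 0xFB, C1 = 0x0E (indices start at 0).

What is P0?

ECB decryption: P_i = D(K, C_i).
P0: D(K, 0xFB) = 0x20.

P0 = 0x20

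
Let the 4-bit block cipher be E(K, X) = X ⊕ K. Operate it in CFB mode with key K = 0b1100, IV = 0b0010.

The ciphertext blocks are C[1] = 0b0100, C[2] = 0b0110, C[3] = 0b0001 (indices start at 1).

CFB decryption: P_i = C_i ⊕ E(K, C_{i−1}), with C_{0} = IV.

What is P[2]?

P[2] = 0b1110

P[2]: E(K, 0b0100) = 0b1000; 0b0110 ⊕ 0b1000 = 0b1110.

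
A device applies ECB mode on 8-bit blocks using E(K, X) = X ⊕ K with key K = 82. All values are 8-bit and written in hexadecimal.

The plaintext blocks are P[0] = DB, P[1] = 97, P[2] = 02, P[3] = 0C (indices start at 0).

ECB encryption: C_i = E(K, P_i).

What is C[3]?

C[3] = 8E

C[3]: E(K, 0C) = 8E.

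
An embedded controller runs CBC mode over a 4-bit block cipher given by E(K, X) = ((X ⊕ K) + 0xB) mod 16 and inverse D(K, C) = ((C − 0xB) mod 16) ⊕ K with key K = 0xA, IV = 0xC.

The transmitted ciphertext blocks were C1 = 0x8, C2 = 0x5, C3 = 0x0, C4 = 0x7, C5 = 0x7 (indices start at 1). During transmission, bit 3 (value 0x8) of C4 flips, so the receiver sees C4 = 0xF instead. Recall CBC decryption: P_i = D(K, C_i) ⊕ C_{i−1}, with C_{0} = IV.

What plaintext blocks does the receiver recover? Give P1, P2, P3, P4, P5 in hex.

Only C4 changed, to 0xF. In CBC, a change in C_i garbles P_i and flips the same bit in P_{i+1}. Decrypting the received ciphertext:
P1: D(K, 0x8) = 0x7; 0x7 ⊕ 0xC = 0xB.
P2: D(K, 0x5) = 0x0; 0x0 ⊕ 0x8 = 0x8.
P3: D(K, 0x0) = 0xF; 0xF ⊕ 0x5 = 0xA.
P4: D(K, 0xF) = 0xE; 0xE ⊕ 0x0 = 0xE.
P5: D(K, 0x7) = 0x6; 0x6 ⊕ 0xF = 0x9.
Blocks that differ from the original plaintext: P4, P5.

P1 = 0xB, P2 = 0x8, P3 = 0xA, P4 = 0xE, P5 = 0x9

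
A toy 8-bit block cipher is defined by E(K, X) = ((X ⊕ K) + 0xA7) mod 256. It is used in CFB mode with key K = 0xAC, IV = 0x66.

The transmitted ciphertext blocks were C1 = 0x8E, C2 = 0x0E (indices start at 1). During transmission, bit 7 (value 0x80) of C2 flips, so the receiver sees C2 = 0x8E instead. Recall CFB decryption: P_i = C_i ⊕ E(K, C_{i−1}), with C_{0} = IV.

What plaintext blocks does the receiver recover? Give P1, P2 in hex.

P1 = 0xFF, P2 = 0x47

Only C2 changed, to 0x8E. In CFB, a change in C_i flips the same bit in P_i and garbles P_{i+1}. Decrypting the received ciphertext:
P1: E(K, 0x66) = 0x71; 0x8E ⊕ 0x71 = 0xFF.
P2: E(K, 0x8E) = 0xC9; 0x8E ⊕ 0xC9 = 0x47.
Blocks that differ from the original plaintext: P2.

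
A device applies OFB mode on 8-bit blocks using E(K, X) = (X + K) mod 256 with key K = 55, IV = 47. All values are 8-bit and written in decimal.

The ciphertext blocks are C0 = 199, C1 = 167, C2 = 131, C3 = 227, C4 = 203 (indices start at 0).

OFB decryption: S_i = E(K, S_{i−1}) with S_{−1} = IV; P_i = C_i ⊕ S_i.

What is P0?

P0 = 161

P0: S = E(K, 47) = 102; 199 ⊕ 102 = 161.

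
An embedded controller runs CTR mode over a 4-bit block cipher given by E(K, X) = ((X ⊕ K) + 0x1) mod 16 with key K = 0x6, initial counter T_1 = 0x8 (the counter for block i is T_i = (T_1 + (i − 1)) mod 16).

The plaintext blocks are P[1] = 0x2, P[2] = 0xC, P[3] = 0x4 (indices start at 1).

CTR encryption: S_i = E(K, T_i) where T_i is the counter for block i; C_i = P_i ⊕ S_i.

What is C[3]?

C[1]: T = 0x8, S = E(K, T) = 0xF; 0x2 ⊕ 0xF = 0xD.
C[2]: T = 0x9, S = E(K, T) = 0x0; 0xC ⊕ 0x0 = 0xC.
C[3]: T = 0xA, S = E(K, T) = 0xD; 0x4 ⊕ 0xD = 0x9.

C[3] = 0x9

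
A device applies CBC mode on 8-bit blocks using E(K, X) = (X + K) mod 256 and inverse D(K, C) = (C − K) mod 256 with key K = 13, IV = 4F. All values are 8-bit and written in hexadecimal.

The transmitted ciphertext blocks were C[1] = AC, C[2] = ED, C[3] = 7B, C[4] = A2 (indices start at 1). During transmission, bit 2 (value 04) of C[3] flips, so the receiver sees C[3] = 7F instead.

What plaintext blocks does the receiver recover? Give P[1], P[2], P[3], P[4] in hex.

P[1] = D6, P[2] = 76, P[3] = 81, P[4] = F0

CBC decryption: P_i = D(K, C_i) ⊕ C_{i−1}, with C_{0} = IV.
Only C[3] changed, to 7F. In CBC, a change in C_i garbles P_i and flips the same bit in P_{i+1}. Decrypting the received ciphertext:
P[1]: D(K, AC) = 99; 99 ⊕ 4F = D6.
P[2]: D(K, ED) = DA; DA ⊕ AC = 76.
P[3]: D(K, 7F) = 6C; 6C ⊕ ED = 81.
P[4]: D(K, A2) = 8F; 8F ⊕ 7F = F0.
Blocks that differ from the original plaintext: P[3], P[4].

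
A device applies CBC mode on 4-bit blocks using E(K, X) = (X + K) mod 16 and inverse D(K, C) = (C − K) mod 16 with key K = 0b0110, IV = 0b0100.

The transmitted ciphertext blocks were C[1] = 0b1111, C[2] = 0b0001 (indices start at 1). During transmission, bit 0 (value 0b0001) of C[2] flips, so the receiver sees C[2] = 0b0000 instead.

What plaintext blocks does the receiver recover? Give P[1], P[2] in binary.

CBC decryption: P_i = D(K, C_i) ⊕ C_{i−1}, with C_{0} = IV.
Only C[2] changed, to 0b0000. In CBC, a change in C_i garbles P_i and flips the same bit in P_{i+1}. Decrypting the received ciphertext:
P[1]: D(K, 0b1111) = 0b1001; 0b1001 ⊕ 0b0100 = 0b1101.
P[2]: D(K, 0b0000) = 0b1010; 0b1010 ⊕ 0b1111 = 0b0101.
Blocks that differ from the original plaintext: P[2].

P[1] = 0b1101, P[2] = 0b0101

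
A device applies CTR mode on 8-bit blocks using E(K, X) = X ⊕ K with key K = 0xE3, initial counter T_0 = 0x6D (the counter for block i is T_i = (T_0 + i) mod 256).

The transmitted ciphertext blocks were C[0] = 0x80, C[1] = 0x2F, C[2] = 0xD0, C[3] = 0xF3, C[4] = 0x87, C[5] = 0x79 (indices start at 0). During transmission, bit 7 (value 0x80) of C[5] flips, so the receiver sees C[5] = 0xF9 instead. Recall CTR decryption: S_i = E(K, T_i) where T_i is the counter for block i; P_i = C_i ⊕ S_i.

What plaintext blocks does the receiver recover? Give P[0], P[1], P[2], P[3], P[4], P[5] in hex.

P[0] = 0x0E, P[1] = 0xA2, P[2] = 0x5C, P[3] = 0x60, P[4] = 0x15, P[5] = 0x68

Only C[5] changed, to 0xF9. In CTR, a change in C_i flips the same bit in P_i only; the keystream is unaffected. Decrypting the received ciphertext:
P[0]: T = 0x6D, S = E(K, T) = 0x8E; 0x80 ⊕ 0x8E = 0x0E.
P[1]: T = 0x6E, S = E(K, T) = 0x8D; 0x2F ⊕ 0x8D = 0xA2.
P[2]: T = 0x6F, S = E(K, T) = 0x8C; 0xD0 ⊕ 0x8C = 0x5C.
P[3]: T = 0x70, S = E(K, T) = 0x93; 0xF3 ⊕ 0x93 = 0x60.
P[4]: T = 0x71, S = E(K, T) = 0x92; 0x87 ⊕ 0x92 = 0x15.
P[5]: T = 0x72, S = E(K, T) = 0x91; 0xF9 ⊕ 0x91 = 0x68.
Blocks that differ from the original plaintext: P[5].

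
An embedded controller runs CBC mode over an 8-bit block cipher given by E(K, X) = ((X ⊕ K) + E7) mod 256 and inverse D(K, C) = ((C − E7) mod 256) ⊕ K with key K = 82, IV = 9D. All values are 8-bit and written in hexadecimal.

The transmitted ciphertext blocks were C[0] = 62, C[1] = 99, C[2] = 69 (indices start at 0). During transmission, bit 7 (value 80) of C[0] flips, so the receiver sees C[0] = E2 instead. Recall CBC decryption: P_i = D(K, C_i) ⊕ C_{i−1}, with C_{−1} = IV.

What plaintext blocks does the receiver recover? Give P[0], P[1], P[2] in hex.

Only C[0] changed, to E2. In CBC, a change in C_i garbles P_i and flips the same bit in P_{i+1}. Decrypting the received ciphertext:
P[0]: D(K, E2) = 79; 79 ⊕ 9D = E4.
P[1]: D(K, 99) = 30; 30 ⊕ E2 = D2.
P[2]: D(K, 69) = 00; 00 ⊕ 99 = 99.
Blocks that differ from the original plaintext: P[0], P[1].

P[0] = E4, P[1] = D2, P[2] = 99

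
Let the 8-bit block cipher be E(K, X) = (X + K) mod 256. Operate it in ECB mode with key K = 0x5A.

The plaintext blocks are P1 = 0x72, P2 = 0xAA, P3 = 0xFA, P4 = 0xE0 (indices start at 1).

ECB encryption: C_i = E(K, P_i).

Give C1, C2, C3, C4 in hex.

C1 = 0xCC, C2 = 0x04, C3 = 0x54, C4 = 0x3A

C1: E(K, 0x72) = 0xCC.
C2: E(K, 0xAA) = 0x04.
C3: E(K, 0xFA) = 0x54.
C4: E(K, 0xE0) = 0x3A.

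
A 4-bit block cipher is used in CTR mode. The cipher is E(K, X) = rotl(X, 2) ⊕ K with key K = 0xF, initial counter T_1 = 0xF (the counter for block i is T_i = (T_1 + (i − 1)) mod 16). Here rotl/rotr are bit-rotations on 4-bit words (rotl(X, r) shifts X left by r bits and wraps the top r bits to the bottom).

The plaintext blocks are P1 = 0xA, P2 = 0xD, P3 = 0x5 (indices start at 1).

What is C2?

CTR encryption: S_i = E(K, T_i) where T_i is the counter for block i; C_i = P_i ⊕ S_i.
C1: T = 0xF, S = E(K, T) = 0x0; 0xA ⊕ 0x0 = 0xA.
C2: T = 0x0, S = E(K, T) = 0xF; 0xD ⊕ 0xF = 0x2.

C2 = 0x2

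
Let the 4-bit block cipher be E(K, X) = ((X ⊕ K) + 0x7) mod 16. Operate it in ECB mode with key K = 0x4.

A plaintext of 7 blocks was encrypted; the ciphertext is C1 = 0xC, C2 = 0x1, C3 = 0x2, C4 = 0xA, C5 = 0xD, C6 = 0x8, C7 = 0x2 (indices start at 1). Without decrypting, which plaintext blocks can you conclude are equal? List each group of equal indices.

P3 = P7

ECB encrypts each block independently with the same key, so equal ciphertext blocks imply equal plaintext blocks.
C3 = C7 = 0x2, so P3 = P7.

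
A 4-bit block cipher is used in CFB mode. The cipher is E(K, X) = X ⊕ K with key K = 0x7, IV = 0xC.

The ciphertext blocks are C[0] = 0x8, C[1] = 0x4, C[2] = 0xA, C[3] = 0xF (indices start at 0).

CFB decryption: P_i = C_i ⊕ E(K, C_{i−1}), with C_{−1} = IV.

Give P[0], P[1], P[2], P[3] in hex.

P[0]: E(K, 0xC) = 0xB; 0x8 ⊕ 0xB = 0x3.
P[1]: E(K, 0x8) = 0xF; 0x4 ⊕ 0xF = 0xB.
P[2]: E(K, 0x4) = 0x3; 0xA ⊕ 0x3 = 0x9.
P[3]: E(K, 0xA) = 0xD; 0xF ⊕ 0xD = 0x2.

P[0] = 0x3, P[1] = 0xB, P[2] = 0x9, P[3] = 0x2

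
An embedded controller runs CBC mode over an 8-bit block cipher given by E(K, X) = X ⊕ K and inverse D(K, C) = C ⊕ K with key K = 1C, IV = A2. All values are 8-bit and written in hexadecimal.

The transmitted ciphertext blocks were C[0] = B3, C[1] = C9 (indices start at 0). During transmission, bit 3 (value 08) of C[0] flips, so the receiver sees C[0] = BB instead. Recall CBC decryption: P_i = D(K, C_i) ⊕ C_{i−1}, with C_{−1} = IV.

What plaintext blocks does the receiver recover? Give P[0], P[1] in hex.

Only C[0] changed, to BB. In CBC, a change in C_i garbles P_i and flips the same bit in P_{i+1}. Decrypting the received ciphertext:
P[0]: D(K, BB) = A7; A7 ⊕ A2 = 05.
P[1]: D(K, C9) = D5; D5 ⊕ BB = 6E.
Blocks that differ from the original plaintext: P[0], P[1].

P[0] = 05, P[1] = 6E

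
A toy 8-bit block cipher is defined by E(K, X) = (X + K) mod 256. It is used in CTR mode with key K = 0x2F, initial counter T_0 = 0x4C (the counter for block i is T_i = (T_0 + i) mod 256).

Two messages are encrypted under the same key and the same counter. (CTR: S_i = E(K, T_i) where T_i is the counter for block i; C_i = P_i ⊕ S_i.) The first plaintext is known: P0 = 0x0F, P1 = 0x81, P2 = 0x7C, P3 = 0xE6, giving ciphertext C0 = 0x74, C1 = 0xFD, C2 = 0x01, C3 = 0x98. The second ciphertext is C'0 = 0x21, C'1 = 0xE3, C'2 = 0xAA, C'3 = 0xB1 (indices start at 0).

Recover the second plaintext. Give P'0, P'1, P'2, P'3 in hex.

P'0 = 0x5A, P'1 = 0x9F, P'2 = 0xD7, P'3 = 0xCF

In CTR with a reused counter, both messages share the same keystream S_i, so C_i ⊕ C'_i = P_i ⊕ P'_i and thus P'_i = P_i ⊕ C_i ⊕ C'_i.
P'0: 0x0F ⊕ 0x74 ⊕ 0x21 = 0x5A.
P'1: 0x81 ⊕ 0xFD ⊕ 0xE3 = 0x9F.
P'2: 0x7C ⊕ 0x01 ⊕ 0xAA = 0xD7.
P'3: 0xE6 ⊕ 0x98 ⊕ 0xB1 = 0xCF.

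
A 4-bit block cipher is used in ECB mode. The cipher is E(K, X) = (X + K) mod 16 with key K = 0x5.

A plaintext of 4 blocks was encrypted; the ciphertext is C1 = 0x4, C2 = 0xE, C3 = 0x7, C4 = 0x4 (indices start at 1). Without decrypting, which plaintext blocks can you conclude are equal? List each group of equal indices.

P1 = P4

ECB encrypts each block independently with the same key, so equal ciphertext blocks imply equal plaintext blocks.
C1 = C4 = 0x4, so P1 = P4.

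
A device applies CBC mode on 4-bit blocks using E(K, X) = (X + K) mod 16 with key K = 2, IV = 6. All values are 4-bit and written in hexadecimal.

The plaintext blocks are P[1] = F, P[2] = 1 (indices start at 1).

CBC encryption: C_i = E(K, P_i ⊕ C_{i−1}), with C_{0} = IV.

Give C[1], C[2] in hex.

C[1] = B, C[2] = C

C[1]: P[1] ⊕ 6 = 9; E(K, 9) = B.
C[2]: P[2] ⊕ B = A; E(K, A) = C.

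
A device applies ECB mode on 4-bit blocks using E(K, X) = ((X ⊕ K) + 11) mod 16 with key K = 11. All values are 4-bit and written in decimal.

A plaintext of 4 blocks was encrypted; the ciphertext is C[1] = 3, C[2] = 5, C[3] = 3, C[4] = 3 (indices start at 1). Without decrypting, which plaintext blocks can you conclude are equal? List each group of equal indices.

ECB encrypts each block independently with the same key, so equal ciphertext blocks imply equal plaintext blocks.
C[1] = C[3] = C[4] = 3, so P[1] = P[3] = P[4].

P[1] = P[3] = P[4]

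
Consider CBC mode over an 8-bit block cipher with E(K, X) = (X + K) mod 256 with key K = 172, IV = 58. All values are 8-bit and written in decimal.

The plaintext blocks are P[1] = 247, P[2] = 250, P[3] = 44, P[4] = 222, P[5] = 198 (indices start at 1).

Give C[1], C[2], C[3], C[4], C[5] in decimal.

CBC encryption: C_i = E(K, P_i ⊕ C_{i−1}), with C_{0} = IV.
C[1]: P[1] ⊕ 58 = 205; E(K, 205) = 121.
C[2]: P[2] ⊕ 121 = 131; E(K, 131) = 47.
C[3]: P[3] ⊕ 47 = 3; E(K, 3) = 175.
C[4]: P[4] ⊕ 175 = 113; E(K, 113) = 29.
C[5]: P[5] ⊕ 29 = 219; E(K, 219) = 135.

C[1] = 121, C[2] = 47, C[3] = 175, C[4] = 29, C[5] = 135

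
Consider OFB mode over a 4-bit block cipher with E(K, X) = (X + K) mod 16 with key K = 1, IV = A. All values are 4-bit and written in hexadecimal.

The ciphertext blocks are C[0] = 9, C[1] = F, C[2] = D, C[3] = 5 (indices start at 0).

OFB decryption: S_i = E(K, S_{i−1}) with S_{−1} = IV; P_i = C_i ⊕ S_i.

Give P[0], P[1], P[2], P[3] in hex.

P[0]: S = E(K, A) = B; 9 ⊕ B = 2.
P[1]: S = E(K, B) = C; F ⊕ C = 3.
P[2]: S = E(K, C) = D; D ⊕ D = 0.
P[3]: S = E(K, D) = E; 5 ⊕ E = B.

P[0] = 2, P[1] = 3, P[2] = 0, P[3] = B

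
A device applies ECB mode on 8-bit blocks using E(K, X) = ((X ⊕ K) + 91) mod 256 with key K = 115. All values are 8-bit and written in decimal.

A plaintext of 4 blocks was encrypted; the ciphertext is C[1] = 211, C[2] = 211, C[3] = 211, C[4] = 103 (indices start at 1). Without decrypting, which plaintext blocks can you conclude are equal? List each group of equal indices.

ECB encrypts each block independently with the same key, so equal ciphertext blocks imply equal plaintext blocks.
C[1] = C[2] = C[3] = 211, so P[1] = P[2] = P[3].

P[1] = P[2] = P[3]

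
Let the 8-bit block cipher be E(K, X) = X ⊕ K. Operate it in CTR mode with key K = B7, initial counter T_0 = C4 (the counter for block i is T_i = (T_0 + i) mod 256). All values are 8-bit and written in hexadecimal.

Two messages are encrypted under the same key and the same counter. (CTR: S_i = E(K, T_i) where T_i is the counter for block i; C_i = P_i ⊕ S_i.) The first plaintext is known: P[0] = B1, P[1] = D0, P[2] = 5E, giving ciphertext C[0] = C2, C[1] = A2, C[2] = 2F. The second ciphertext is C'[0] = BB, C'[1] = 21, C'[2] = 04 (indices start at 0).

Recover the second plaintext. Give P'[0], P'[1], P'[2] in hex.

In CTR with a reused counter, both messages share the same keystream S_i, so C_i ⊕ C'_i = P_i ⊕ P'_i and thus P'_i = P_i ⊕ C_i ⊕ C'_i.
P'[0]: B1 ⊕ C2 ⊕ BB = C8.
P'[1]: D0 ⊕ A2 ⊕ 21 = 53.
P'[2]: 5E ⊕ 2F ⊕ 04 = 75.

P'[0] = C8, P'[1] = 53, P'[2] = 75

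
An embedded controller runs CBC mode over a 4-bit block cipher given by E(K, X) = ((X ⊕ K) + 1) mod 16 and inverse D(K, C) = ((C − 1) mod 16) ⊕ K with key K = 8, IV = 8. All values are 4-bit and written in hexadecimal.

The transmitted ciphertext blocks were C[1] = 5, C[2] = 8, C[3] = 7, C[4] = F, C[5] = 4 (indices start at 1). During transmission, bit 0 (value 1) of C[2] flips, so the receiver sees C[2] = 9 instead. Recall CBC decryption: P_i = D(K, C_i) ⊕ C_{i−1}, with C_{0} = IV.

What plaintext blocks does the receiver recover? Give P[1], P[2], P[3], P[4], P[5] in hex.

P[1] = 4, P[2] = 5, P[3] = 7, P[4] = 1, P[5] = 4

Only C[2] changed, to 9. In CBC, a change in C_i garbles P_i and flips the same bit in P_{i+1}. Decrypting the received ciphertext:
P[1]: D(K, 5) = C; C ⊕ 8 = 4.
P[2]: D(K, 9) = 0; 0 ⊕ 5 = 5.
P[3]: D(K, 7) = E; E ⊕ 9 = 7.
P[4]: D(K, F) = 6; 6 ⊕ 7 = 1.
P[5]: D(K, 4) = B; B ⊕ F = 4.
Blocks that differ from the original plaintext: P[2], P[3].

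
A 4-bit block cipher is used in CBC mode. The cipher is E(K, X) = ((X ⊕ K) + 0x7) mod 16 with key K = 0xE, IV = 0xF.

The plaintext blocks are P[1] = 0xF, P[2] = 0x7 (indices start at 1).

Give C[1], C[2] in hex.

CBC encryption: C_i = E(K, P_i ⊕ C_{i−1}), with C_{0} = IV.
C[1]: P[1] ⊕ 0xF = 0x0; E(K, 0x0) = 0x5.
C[2]: P[2] ⊕ 0x5 = 0x2; E(K, 0x2) = 0x3.

C[1] = 0x5, C[2] = 0x3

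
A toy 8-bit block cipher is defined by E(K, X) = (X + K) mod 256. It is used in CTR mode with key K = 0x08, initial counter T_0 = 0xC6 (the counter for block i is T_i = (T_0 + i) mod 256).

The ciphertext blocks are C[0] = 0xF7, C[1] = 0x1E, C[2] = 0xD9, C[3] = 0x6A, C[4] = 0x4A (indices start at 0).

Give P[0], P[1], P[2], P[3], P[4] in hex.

P[0] = 0x39, P[1] = 0xD1, P[2] = 0x09, P[3] = 0xBB, P[4] = 0x98

CTR decryption: S_i = E(K, T_i) where T_i is the counter for block i; P_i = C_i ⊕ S_i.
P[0]: T = 0xC6, S = E(K, T) = 0xCE; 0xF7 ⊕ 0xCE = 0x39.
P[1]: T = 0xC7, S = E(K, T) = 0xCF; 0x1E ⊕ 0xCF = 0xD1.
P[2]: T = 0xC8, S = E(K, T) = 0xD0; 0xD9 ⊕ 0xD0 = 0x09.
P[3]: T = 0xC9, S = E(K, T) = 0xD1; 0x6A ⊕ 0xD1 = 0xBB.
P[4]: T = 0xCA, S = E(K, T) = 0xD2; 0x4A ⊕ 0xD2 = 0x98.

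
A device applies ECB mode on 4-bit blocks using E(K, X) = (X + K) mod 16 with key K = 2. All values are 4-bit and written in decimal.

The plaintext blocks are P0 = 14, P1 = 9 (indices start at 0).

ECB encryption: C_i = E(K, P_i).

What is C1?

C1 = 11

C1: E(K, 9) = 11.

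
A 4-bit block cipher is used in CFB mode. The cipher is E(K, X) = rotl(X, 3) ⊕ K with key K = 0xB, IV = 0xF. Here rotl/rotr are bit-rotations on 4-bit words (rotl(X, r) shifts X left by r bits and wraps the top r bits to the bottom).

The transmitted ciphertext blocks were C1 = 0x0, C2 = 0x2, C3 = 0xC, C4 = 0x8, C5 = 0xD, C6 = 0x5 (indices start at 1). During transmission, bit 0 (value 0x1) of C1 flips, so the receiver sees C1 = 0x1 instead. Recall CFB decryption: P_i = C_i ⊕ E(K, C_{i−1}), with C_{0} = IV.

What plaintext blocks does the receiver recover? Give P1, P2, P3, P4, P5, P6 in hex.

P1 = 0x5, P2 = 0x1, P3 = 0x6, P4 = 0x5, P5 = 0x2, P6 = 0x0

Only C1 changed, to 0x1. In CFB, a change in C_i flips the same bit in P_i and garbles P_{i+1}. Decrypting the received ciphertext:
P1: E(K, 0xF) = 0x4; 0x1 ⊕ 0x4 = 0x5.
P2: E(K, 0x1) = 0x3; 0x2 ⊕ 0x3 = 0x1.
P3: E(K, 0x2) = 0xA; 0xC ⊕ 0xA = 0x6.
P4: E(K, 0xC) = 0xD; 0x8 ⊕ 0xD = 0x5.
P5: E(K, 0x8) = 0xF; 0xD ⊕ 0xF = 0x2.
P6: E(K, 0xD) = 0x5; 0x5 ⊕ 0x5 = 0x0.
Blocks that differ from the original plaintext: P1, P2.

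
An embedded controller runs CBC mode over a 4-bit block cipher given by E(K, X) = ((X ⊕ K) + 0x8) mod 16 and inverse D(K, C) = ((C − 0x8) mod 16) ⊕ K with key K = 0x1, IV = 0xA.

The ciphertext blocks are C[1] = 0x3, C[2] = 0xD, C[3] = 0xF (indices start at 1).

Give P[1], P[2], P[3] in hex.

P[1] = 0x0, P[2] = 0x7, P[3] = 0xB

CBC decryption: P_i = D(K, C_i) ⊕ C_{i−1}, with C_{0} = IV.
P[1]: D(K, 0x3) = 0xA; 0xA ⊕ 0xA = 0x0.
P[2]: D(K, 0xD) = 0x4; 0x4 ⊕ 0x3 = 0x7.
P[3]: D(K, 0xF) = 0x6; 0x6 ⊕ 0xD = 0xB.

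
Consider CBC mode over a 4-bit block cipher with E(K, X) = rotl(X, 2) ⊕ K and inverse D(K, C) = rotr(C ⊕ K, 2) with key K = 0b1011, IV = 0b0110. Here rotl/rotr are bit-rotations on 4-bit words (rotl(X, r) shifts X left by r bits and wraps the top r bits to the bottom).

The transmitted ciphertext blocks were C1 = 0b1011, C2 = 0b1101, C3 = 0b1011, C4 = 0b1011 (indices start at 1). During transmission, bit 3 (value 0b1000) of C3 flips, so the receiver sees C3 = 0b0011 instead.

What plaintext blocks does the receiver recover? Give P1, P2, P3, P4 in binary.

CBC decryption: P_i = D(K, C_i) ⊕ C_{i−1}, with C_{0} = IV.
Only C3 changed, to 0b0011. In CBC, a change in C_i garbles P_i and flips the same bit in P_{i+1}. Decrypting the received ciphertext:
P1: D(K, 0b1011) = 0b0000; 0b0000 ⊕ 0b0110 = 0b0110.
P2: D(K, 0b1101) = 0b1001; 0b1001 ⊕ 0b1011 = 0b0010.
P3: D(K, 0b0011) = 0b0010; 0b0010 ⊕ 0b1101 = 0b1111.
P4: D(K, 0b1011) = 0b0000; 0b0000 ⊕ 0b0011 = 0b0011.
Blocks that differ from the original plaintext: P3, P4.

P1 = 0b0110, P2 = 0b0010, P3 = 0b1111, P4 = 0b0011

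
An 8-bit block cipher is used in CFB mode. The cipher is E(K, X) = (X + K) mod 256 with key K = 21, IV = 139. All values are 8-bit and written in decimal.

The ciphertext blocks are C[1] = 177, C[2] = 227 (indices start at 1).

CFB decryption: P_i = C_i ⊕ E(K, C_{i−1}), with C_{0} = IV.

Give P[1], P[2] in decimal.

P[1] = 17, P[2] = 37

P[1]: E(K, 139) = 160; 177 ⊕ 160 = 17.
P[2]: E(K, 177) = 198; 227 ⊕ 198 = 37.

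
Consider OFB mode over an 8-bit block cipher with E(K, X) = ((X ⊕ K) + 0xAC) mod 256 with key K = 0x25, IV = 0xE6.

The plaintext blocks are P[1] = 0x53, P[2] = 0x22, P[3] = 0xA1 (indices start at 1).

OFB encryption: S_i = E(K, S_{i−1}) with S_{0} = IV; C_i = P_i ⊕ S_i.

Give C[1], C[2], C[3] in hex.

C[1] = 0x3C, C[2] = 0xD4, C[3] = 0xDE

C[1]: S = E(K, 0xE6) = 0x6F; 0x53 ⊕ 0x6F = 0x3C.
C[2]: S = E(K, 0x6F) = 0xF6; 0x22 ⊕ 0xF6 = 0xD4.
C[3]: S = E(K, 0xF6) = 0x7F; 0xA1 ⊕ 0x7F = 0xDE.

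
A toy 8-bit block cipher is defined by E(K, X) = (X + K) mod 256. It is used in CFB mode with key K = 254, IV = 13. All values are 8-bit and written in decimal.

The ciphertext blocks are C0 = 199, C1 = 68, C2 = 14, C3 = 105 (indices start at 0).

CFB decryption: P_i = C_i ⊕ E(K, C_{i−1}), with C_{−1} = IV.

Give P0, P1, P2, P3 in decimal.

P0 = 204, P1 = 129, P2 = 76, P3 = 101

P0: E(K, 13) = 11; 199 ⊕ 11 = 204.
P1: E(K, 199) = 197; 68 ⊕ 197 = 129.
P2: E(K, 68) = 66; 14 ⊕ 66 = 76.
P3: E(K, 14) = 12; 105 ⊕ 12 = 101.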